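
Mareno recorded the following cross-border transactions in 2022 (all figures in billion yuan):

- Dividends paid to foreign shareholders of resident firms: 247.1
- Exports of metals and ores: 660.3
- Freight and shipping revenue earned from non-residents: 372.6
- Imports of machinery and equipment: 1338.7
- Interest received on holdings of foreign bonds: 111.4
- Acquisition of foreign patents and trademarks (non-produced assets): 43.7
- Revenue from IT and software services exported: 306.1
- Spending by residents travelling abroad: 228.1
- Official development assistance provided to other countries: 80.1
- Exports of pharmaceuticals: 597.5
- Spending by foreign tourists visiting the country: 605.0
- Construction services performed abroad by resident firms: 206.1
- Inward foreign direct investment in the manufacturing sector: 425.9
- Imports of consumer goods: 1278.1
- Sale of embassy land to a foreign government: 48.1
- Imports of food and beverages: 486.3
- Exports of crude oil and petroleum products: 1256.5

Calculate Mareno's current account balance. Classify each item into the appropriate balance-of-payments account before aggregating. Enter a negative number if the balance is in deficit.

Goods: 660.3 - 1338.7 + 597.5 - 486.3 - 1278.1 + 1256.5 = -588.8
Services: 372.6 - 228.1 + 605.0 + 206.1 + 306.1 = 1261.7
Primary income: -247.1 + 111.4 = -135.7
Secondary income: -80.1
Current account = (-588.8) + 1261.7 + (-135.7) + (-80.1) = 457.1
(Excluded from the current account — capital account: acquisition of foreign patents and trademarks (non-produced assets) 43.7, sale of embassy land to a foreign government 48.1; financial account: inward foreign direct investment in the manufacturing sector 425.9.)

457.1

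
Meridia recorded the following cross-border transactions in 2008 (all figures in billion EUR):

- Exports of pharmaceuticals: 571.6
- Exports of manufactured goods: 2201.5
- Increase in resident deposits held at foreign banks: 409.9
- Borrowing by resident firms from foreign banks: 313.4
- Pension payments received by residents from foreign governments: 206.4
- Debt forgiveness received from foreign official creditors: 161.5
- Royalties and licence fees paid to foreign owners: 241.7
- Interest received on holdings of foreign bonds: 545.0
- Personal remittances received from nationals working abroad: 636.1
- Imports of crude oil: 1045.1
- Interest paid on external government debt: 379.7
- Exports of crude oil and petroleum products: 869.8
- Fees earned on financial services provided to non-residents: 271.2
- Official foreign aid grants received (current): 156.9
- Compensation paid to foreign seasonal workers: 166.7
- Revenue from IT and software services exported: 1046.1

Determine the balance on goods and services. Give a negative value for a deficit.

Goods: 571.6 - 1045.1 + 869.8 + 2201.5 = 2597.8
Services: -241.7 + 1046.1 + 271.2 = 1075.6
Trade balance = 2597.8 + 1075.6 = 3673.4
(Excluded from the trade balance — financial account: increase in resident deposits held at foreign banks 409.9, borrowing by resident firms from foreign banks 313.4; secondary income: pension payments received by residents from foreign governments 206.4, personal remittances received from nationals working abroad 636.1, official foreign aid grants received (current) 156.9; capital account: debt forgiveness received from foreign official creditors 161.5; primary income: interest received on holdings of foreign bonds 545.0, interest paid on external government debt 379.7, compensation paid to foreign seasonal workers 166.7.)

3673.4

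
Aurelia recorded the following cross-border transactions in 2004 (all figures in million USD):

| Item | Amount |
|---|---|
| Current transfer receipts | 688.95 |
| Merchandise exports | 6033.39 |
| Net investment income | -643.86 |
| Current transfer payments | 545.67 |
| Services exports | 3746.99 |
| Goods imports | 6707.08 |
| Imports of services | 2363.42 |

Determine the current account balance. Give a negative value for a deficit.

Goods balance = 6033.39 - 6707.08 = -673.69
Services balance = 3746.99 - 2363.42 = 1383.57
Trade balance (goods + services) = -673.69 + 1383.57 = 709.88
Net primary income = -643.86
Net secondary income = 688.95 - 545.67 = 143.28
Current account = 709.88 + (-643.86) + 143.28 = 209.30

209.30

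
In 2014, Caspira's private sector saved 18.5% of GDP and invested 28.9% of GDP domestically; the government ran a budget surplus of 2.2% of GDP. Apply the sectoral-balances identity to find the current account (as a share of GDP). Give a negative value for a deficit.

By the sectoral-balances identity, CA = (S_private - I) + (T - G).
Private balance = 18.5 - 28.9 = -10.4
Government balance (T - G) = 2.2
CA = -10.4 + 2.2 = -8.2

-8.2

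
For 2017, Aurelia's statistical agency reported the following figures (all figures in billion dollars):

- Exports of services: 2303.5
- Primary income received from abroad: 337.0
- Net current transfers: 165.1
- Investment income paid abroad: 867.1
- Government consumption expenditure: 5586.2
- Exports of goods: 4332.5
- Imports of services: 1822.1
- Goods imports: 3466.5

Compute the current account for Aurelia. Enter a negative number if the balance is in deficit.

982.4

Goods balance = 4332.5 - 3466.5 = 866.0
Services balance = 2303.5 - 1822.1 = 481.4
Trade balance (goods + services) = 866.0 + 481.4 = 1347.4
Net primary income = 337.0 - 867.1 = -530.1
Net secondary income = 165.1
Current account = 1347.4 + (-530.1) + 165.1 = 982.4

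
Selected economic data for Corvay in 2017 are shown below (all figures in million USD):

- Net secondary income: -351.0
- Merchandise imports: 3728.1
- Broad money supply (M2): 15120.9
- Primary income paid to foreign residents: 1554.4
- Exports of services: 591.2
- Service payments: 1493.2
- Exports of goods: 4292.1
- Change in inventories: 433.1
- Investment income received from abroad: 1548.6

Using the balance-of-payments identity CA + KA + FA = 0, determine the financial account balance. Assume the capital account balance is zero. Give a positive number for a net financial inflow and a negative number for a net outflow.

Goods balance = 4292.1 - 3728.1 = 564.0
Services balance = 591.2 - 1493.2 = -902.0
Trade balance (goods + services) = 564.0 + (-902.0) = -338.0
Net primary income = 1548.6 - 1554.4 = -5.8
Net secondary income = -351.0
Current account = -338.0 + (-5.8) + (-351.0) = -694.8
Financial account = -(-694.8) = 694.8

694.8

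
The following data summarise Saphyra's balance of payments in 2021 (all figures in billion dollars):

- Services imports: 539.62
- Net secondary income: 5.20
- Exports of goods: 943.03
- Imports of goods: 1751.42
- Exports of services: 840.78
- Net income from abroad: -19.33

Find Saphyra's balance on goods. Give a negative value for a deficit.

-808.39

Goods balance = 943.03 - 1751.42 = -808.39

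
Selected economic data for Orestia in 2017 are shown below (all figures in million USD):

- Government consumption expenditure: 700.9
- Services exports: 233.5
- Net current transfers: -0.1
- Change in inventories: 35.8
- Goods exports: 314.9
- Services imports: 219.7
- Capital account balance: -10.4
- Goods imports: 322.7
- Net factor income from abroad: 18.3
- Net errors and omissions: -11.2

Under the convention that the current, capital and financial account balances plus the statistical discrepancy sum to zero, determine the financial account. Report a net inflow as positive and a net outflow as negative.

Goods balance = 314.9 - 322.7 = -7.8
Services balance = 233.5 - 219.7 = 13.8
Trade balance (goods + services) = -7.8 + 13.8 = 6.0
Net primary income = 18.3
Net secondary income = -0.1
Current account = 6.0 + 18.3 + (-0.1) = 24.2
Financial account = -(24.2 + (-10.4) + (-11.2)) = -2.6

-2.6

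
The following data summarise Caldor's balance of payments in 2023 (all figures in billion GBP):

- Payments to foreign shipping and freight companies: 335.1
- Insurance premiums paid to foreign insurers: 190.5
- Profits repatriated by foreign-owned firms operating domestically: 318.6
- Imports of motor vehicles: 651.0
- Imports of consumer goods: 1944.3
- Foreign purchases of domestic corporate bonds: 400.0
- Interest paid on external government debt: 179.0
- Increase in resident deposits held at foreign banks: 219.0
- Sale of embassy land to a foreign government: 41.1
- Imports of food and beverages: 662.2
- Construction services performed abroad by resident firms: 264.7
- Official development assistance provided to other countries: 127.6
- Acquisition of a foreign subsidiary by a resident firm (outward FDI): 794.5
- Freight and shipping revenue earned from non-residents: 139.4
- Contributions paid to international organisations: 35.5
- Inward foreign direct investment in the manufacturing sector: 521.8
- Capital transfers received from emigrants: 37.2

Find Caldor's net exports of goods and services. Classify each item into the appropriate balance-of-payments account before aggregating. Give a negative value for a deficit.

Goods: -651.0 - 662.2 - 1944.3 = -3257.5
Services: 264.7 - 335.1 + 139.4 - 190.5 = -121.5
Trade balance = -3257.5 + (-121.5) = -3379.0
(Excluded from the trade balance — primary income: profits repatriated by foreign-owned firms operating domestically 318.6, interest paid on external government debt 179.0; financial account: foreign purchases of domestic corporate bonds 400.0, increase in resident deposits held at foreign banks 219.0, acquisition of a foreign subsidiary by a resident firm (outward FDI) 794.5, inward foreign direct investment in the manufacturing sector 521.8; capital account: sale of embassy land to a foreign government 41.1, capital transfers received from emigrants 37.2; secondary income: official development assistance provided to other countries 127.6, contributions paid to international organisations 35.5.)

-3379.0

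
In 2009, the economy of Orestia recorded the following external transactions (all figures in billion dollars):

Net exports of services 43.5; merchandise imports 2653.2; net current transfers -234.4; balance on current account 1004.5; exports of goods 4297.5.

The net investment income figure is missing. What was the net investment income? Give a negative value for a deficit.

Current account = goods balance + services balance + net primary income + net secondary income
Sum of the known components = 1453.4
Net investment income = CA - (known components) = 1004.5 - 1453.4 = -448.9

-448.9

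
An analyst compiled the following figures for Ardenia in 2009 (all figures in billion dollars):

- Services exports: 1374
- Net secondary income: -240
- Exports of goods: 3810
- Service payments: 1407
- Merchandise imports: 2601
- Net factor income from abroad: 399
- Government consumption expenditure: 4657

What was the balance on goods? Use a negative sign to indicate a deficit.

Goods balance = 3810 - 2601 = 1209

1209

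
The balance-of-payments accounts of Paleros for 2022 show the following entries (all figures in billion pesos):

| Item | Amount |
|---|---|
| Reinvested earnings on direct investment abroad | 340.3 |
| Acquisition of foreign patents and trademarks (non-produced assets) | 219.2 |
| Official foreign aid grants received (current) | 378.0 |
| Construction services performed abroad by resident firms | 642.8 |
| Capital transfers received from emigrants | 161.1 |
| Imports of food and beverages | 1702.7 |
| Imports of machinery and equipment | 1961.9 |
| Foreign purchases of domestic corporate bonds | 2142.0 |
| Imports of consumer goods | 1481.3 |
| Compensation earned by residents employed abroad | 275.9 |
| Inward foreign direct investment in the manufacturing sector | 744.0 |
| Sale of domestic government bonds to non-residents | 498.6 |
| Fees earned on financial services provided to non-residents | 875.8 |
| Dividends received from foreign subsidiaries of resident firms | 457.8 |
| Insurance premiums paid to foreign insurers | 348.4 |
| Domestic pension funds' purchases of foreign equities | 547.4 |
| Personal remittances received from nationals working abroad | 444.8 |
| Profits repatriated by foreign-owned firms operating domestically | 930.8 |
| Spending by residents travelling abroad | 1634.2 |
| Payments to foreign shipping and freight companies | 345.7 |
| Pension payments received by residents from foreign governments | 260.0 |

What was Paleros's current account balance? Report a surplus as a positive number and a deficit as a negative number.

-4729.6

Goods: -1481.3 - 1702.7 - 1961.9 = -5145.9
Services: 875.8 - 345.7 - 348.4 - 1634.2 + 642.8 = -809.7
Primary income: 275.9 - 930.8 + 340.3 + 457.8 = 143.2
Secondary income: 378.0 + 260.0 + 444.8 = 1082.8
Current account = (-5145.9) + (-809.7) + 143.2 + 1082.8 = -4729.6
(Excluded from the current account — capital account: acquisition of foreign patents and trademarks (non-produced assets) 219.2, capital transfers received from emigrants 161.1; financial account: foreign purchases of domestic corporate bonds 2142.0, inward foreign direct investment in the manufacturing sector 744.0, sale of domestic government bonds to non-residents 498.6, domestic pension funds' purchases of foreign equities 547.4.)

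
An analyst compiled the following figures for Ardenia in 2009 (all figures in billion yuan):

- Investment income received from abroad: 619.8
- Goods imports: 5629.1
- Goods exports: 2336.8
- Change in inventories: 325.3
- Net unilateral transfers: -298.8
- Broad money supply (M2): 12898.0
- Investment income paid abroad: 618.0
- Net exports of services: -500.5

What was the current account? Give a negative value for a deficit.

-4089.8

Goods balance = 2336.8 - 5629.1 = -3292.3
Services balance = -500.5
Trade balance (goods + services) = -3292.3 + (-500.5) = -3792.8
Net primary income = 619.8 - 618.0 = 1.8
Net secondary income = -298.8
Current account = -3792.8 + 1.8 + (-298.8) = -4089.8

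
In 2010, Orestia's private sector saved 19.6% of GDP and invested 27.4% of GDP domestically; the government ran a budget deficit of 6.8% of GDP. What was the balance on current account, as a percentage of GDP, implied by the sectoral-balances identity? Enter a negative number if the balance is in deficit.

-14.6

By the sectoral-balances identity, CA = (S_private - I) + (T - G).
Private balance = 19.6 - 27.4 = -7.8
Government balance (T - G) = -6.8
CA = -7.8 + (-6.8) = -14.6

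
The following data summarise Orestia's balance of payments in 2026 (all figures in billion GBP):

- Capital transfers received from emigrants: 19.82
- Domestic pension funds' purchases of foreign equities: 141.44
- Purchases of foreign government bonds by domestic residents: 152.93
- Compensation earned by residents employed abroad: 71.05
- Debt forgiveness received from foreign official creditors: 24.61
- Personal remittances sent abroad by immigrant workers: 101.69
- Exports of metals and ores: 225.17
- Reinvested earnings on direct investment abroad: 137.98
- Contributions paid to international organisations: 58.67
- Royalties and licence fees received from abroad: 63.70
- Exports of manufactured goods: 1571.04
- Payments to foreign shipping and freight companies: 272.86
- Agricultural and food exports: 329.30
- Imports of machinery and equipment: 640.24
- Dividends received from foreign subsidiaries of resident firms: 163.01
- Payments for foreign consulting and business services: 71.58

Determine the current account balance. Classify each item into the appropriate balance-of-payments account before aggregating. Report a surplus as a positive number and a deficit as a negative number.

Goods: 1571.04 + 329.30 - 640.24 + 225.17 = 1485.27
Services: -272.86 + 63.70 - 71.58 = -280.74
Primary income: 137.98 + 71.05 + 163.01 = 372.04
Secondary income: -101.69 - 58.67 = -160.36
Current account = 1485.27 + (-280.74) + 372.04 + (-160.36) = 1416.21
(Excluded from the current account — capital account: capital transfers received from emigrants 19.82, debt forgiveness received from foreign official creditors 24.61; financial account: domestic pension funds' purchases of foreign equities 141.44, purchases of foreign government bonds by domestic residents 152.93.)

1416.21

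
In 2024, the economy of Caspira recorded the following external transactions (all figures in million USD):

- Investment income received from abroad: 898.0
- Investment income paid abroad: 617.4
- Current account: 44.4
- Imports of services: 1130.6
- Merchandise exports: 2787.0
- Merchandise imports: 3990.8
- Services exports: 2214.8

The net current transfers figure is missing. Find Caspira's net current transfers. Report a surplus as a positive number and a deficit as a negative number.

-116.6

Current account = goods balance + services balance + net primary income + net secondary income
Sum of the known components = 161.0
Net current transfers = CA - (known components) = 44.4 - 161.0 = -116.6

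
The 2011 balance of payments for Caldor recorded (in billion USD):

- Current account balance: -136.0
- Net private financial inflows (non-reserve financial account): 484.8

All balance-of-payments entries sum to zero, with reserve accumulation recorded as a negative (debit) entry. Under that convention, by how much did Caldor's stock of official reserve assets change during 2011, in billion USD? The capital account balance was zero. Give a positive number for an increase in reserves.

348.8

Official reserve transactions balance = -((-136.0) + 484.8) = -348.8
An accumulation of reserves is recorded as a debit (negative entry), so the change in the stock of reserves is the negative of that balance.
Change in official reserves = -(-348.8) = 348.8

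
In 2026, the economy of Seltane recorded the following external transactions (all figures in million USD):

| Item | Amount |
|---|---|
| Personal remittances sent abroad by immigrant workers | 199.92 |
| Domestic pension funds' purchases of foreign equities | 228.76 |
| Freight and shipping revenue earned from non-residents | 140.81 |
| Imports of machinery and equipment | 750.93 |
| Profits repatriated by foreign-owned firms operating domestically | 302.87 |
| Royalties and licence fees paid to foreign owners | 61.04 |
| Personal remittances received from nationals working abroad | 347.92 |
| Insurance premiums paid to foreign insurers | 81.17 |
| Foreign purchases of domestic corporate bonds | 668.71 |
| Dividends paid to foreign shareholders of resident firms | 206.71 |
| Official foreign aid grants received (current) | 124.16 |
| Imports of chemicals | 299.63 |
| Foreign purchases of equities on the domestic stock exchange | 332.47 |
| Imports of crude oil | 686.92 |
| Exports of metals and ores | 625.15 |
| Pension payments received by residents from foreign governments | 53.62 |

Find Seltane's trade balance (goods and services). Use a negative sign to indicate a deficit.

Goods: -299.63 + 625.15 - 750.93 - 686.92 = -1112.33
Services: 140.81 - 61.04 - 81.17 = -1.40
Trade balance = -1112.33 + (-1.40) = -1113.73
(Excluded from the trade balance — secondary income: personal remittances sent abroad by immigrant workers 199.92, personal remittances received from nationals working abroad 347.92, official foreign aid grants received (current) 124.16, pension payments received by residents from foreign governments 53.62; financial account: domestic pension funds' purchases of foreign equities 228.76, foreign purchases of domestic corporate bonds 668.71, foreign purchases of equities on the domestic stock exchange 332.47; primary income: profits repatriated by foreign-owned firms operating domestically 302.87, dividends paid to foreign shareholders of resident firms 206.71.)

-1113.73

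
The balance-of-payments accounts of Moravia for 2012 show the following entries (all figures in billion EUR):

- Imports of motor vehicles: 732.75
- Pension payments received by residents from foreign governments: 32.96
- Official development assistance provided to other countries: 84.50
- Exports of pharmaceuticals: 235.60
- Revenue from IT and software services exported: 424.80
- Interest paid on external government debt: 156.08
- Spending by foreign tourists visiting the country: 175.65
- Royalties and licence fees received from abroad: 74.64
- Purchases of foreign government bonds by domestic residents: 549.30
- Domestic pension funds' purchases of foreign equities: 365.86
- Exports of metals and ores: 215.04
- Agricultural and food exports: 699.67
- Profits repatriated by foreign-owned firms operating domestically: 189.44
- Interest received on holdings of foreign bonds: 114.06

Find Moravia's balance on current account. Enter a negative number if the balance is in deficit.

Goods: 699.67 + 235.60 - 732.75 + 215.04 = 417.56
Services: 175.65 + 424.80 + 74.64 = 675.09
Primary income: 114.06 - 189.44 - 156.08 = -231.46
Secondary income: -84.50 + 32.96 = -51.54
Current account = 417.56 + 675.09 + (-231.46) + (-51.54) = 809.65
(Excluded from the current account — financial account: purchases of foreign government bonds by domestic residents 549.30, domestic pension funds' purchases of foreign equities 365.86.)

809.65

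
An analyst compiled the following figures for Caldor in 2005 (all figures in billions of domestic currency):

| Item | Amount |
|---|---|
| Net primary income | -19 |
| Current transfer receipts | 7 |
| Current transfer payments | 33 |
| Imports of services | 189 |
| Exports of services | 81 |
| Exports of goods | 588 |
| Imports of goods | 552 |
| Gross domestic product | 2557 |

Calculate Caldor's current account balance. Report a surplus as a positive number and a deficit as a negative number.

Goods balance = 588 - 552 = 36
Services balance = 81 - 189 = -108
Trade balance (goods + services) = 36 + (-108) = -72
Net primary income = -19
Net secondary income = 7 - 33 = -26
Current account = -72 + (-19) + (-26) = -117

-117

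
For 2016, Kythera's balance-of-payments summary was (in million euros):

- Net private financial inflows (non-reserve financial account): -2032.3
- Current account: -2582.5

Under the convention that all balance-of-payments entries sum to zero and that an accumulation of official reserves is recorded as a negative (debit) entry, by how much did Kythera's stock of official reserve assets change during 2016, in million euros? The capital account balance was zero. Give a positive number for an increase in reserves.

Official reserve transactions balance = -((-2582.5) + (-2032.3)) = 4614.8
An accumulation of reserves is recorded as a debit (negative entry), so the change in the stock of reserves is the negative of that balance.
Change in official reserves = -(4614.8) = -4614.8

-4614.8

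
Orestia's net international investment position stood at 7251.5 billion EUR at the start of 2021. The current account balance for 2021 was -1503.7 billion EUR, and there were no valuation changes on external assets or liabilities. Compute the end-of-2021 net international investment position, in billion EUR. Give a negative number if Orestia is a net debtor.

With no valuation effects, change in NIIP = current account = -1503.7
End-of-year NIIP = 7251.5 + (-1503.7) = 5747.8

5747.8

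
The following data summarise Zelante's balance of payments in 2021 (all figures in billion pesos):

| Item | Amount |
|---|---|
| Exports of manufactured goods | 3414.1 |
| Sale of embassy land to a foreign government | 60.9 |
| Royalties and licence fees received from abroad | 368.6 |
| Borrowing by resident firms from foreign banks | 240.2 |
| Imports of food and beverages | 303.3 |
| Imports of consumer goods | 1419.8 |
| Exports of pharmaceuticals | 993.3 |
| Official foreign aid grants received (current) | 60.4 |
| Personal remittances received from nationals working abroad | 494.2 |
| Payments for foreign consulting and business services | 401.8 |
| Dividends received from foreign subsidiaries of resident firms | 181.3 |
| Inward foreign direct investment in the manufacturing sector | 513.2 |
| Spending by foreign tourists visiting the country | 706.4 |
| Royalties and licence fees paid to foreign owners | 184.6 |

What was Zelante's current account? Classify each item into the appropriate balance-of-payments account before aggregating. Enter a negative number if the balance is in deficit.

Goods: 993.3 - 303.3 + 3414.1 - 1419.8 = 2684.3
Services: 706.4 + 368.6 - 401.8 - 184.6 = 488.6
Primary income: 181.3
Secondary income: 60.4 + 494.2 = 554.6
Current account = 2684.3 + 488.6 + 181.3 + 554.6 = 3908.8
(Excluded from the current account — capital account: sale of embassy land to a foreign government 60.9; financial account: borrowing by resident firms from foreign banks 240.2, inward foreign direct investment in the manufacturing sector 513.2.)

3908.8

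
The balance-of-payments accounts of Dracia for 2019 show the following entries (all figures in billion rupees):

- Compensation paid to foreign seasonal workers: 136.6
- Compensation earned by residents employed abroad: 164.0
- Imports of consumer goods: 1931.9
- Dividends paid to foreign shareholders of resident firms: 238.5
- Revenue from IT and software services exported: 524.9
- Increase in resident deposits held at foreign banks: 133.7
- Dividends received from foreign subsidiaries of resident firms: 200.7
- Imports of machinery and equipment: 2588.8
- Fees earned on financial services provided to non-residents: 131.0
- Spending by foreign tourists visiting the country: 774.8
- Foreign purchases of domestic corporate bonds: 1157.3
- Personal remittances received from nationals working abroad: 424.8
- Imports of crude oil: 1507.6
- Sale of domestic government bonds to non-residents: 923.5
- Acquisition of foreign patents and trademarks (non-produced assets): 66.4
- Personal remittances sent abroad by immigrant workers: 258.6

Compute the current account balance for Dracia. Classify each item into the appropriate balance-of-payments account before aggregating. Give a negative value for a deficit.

Goods: -2588.8 - 1931.9 - 1507.6 = -6028.3
Services: 524.9 + 774.8 + 131.0 = 1430.7
Primary income: 200.7 - 238.5 + 164.0 - 136.6 = -10.4
Secondary income: 424.8 - 258.6 = 166.2
Current account = (-6028.3) + 1430.7 + (-10.4) + 166.2 = -4441.8
(Excluded from the current account — financial account: increase in resident deposits held at foreign banks 133.7, foreign purchases of domestic corporate bonds 1157.3, sale of domestic government bonds to non-residents 923.5; capital account: acquisition of foreign patents and trademarks (non-produced assets) 66.4.)

-4441.8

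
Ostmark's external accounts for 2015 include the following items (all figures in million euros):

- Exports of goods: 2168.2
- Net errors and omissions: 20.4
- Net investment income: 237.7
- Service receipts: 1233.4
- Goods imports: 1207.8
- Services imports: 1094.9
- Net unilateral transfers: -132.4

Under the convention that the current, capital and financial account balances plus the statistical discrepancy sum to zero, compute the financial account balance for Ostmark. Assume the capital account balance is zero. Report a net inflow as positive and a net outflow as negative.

Goods balance = 2168.2 - 1207.8 = 960.4
Services balance = 1233.4 - 1094.9 = 138.5
Trade balance (goods + services) = 960.4 + 138.5 = 1098.9
Net primary income = 237.7
Net secondary income = -132.4
Current account = 1098.9 + 237.7 + (-132.4) = 1204.2
Financial account = -(1204.2 + 20.4) = -1224.6

-1224.6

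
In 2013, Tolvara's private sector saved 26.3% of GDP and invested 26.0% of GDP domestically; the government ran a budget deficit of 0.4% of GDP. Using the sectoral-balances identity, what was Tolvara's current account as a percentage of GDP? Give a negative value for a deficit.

By the sectoral-balances identity, CA = (S_private - I) + (T - G).
Private balance = 26.3 - 26.0 = 0.3
Government balance (T - G) = -0.4
CA = 0.3 + (-0.4) = -0.1

-0.1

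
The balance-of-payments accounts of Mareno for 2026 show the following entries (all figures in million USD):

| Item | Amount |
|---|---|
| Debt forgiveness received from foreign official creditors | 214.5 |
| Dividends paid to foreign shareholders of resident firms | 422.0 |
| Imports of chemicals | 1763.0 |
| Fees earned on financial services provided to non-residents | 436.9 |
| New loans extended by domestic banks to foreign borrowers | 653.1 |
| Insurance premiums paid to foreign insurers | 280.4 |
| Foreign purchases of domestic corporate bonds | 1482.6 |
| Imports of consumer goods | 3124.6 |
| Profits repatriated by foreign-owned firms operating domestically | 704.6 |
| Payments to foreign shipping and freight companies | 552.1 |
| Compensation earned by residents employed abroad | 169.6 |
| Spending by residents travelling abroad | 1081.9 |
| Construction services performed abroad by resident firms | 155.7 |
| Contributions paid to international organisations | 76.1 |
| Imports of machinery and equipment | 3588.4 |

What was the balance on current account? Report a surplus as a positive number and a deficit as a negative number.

Goods: -1763.0 - 3588.4 - 3124.6 = -8476.0
Services: -552.1 - 280.4 - 1081.9 + 436.9 + 155.7 = -1321.8
Primary income: -704.6 + 169.6 - 422.0 = -957.0
Secondary income: -76.1
Current account = (-8476.0) + (-1321.8) + (-957.0) + (-76.1) = -10830.9
(Excluded from the current account — capital account: debt forgiveness received from foreign official creditors 214.5; financial account: new loans extended by domestic banks to foreign borrowers 653.1, foreign purchases of domestic corporate bonds 1482.6.)

-10830.9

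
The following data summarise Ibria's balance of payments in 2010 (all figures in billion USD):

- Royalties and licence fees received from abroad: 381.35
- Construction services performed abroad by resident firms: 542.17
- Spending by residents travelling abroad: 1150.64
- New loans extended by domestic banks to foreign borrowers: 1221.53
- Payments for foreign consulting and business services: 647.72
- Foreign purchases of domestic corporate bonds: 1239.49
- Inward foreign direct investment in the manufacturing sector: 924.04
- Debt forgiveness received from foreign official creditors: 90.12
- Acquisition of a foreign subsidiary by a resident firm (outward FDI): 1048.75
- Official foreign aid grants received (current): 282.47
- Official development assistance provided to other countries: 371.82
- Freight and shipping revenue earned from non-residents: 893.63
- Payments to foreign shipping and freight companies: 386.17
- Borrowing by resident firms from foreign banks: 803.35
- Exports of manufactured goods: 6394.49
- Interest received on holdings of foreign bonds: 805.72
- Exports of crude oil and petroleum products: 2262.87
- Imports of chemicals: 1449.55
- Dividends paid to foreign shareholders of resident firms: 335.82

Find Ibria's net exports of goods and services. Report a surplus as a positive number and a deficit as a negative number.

6840.43

Goods: -1449.55 + 6394.49 + 2262.87 = 7207.81
Services: 893.63 + 381.35 - 647.72 - 1150.64 - 386.17 + 542.17 = -367.38
Trade balance = 7207.81 + (-367.38) = 6840.43
(Excluded from the trade balance — financial account: new loans extended by domestic banks to foreign borrowers 1221.53, foreign purchases of domestic corporate bonds 1239.49, inward foreign direct investment in the manufacturing sector 924.04, acquisition of a foreign subsidiary by a resident firm (outward FDI) 1048.75, borrowing by resident firms from foreign banks 803.35; capital account: debt forgiveness received from foreign official creditors 90.12; secondary income: official foreign aid grants received (current) 282.47, official development assistance provided to other countries 371.82; primary income: interest received on holdings of foreign bonds 805.72, dividends paid to foreign shareholders of resident firms 335.82.)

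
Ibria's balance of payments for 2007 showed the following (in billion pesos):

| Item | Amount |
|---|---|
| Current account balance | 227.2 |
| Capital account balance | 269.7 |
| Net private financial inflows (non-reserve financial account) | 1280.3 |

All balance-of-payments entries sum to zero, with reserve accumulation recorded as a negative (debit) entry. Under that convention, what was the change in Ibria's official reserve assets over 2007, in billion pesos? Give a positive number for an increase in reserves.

Official reserve transactions balance = -(227.2 + 269.7 + 1280.3) = -1777.2
An accumulation of reserves is recorded as a debit (negative entry), so the change in the stock of reserves is the negative of that balance.
Change in official reserves = -(-1777.2) = 1777.2

1777.2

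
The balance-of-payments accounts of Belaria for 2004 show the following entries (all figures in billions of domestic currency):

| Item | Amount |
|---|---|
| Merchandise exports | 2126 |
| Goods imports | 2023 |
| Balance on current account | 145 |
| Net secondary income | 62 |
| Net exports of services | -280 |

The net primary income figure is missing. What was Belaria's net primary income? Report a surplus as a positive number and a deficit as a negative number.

260

Current account = goods balance + services balance + net primary income + net secondary income
Sum of the known components = -115
Net primary income = CA - (known components) = 145 - (-115) = 260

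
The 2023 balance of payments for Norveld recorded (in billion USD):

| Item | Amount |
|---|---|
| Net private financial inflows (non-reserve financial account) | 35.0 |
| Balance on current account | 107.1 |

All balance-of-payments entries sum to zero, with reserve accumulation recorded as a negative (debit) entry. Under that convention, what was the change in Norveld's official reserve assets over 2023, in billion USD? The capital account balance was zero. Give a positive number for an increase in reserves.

142.1

Official reserve transactions balance = -(107.1 + 35.0) = -142.1
An accumulation of reserves is recorded as a debit (negative entry), so the change in the stock of reserves is the negative of that balance.
Change in official reserves = -(-142.1) = 142.1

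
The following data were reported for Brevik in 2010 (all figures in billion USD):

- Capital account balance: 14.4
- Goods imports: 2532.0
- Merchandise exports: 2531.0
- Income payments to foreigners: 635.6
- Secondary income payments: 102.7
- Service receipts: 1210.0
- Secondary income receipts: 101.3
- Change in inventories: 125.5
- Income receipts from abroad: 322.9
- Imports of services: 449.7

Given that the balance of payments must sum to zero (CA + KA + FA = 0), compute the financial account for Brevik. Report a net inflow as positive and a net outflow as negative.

-459.6

Goods balance = 2531.0 - 2532.0 = -1.0
Services balance = 1210.0 - 449.7 = 760.3
Trade balance (goods + services) = -1.0 + 760.3 = 759.3
Net primary income = 322.9 - 635.6 = -312.7
Net secondary income = 101.3 - 102.7 = -1.4
Current account = 759.3 + (-312.7) + (-1.4) = 445.2
Financial account = -(445.2 + 14.4) = -459.6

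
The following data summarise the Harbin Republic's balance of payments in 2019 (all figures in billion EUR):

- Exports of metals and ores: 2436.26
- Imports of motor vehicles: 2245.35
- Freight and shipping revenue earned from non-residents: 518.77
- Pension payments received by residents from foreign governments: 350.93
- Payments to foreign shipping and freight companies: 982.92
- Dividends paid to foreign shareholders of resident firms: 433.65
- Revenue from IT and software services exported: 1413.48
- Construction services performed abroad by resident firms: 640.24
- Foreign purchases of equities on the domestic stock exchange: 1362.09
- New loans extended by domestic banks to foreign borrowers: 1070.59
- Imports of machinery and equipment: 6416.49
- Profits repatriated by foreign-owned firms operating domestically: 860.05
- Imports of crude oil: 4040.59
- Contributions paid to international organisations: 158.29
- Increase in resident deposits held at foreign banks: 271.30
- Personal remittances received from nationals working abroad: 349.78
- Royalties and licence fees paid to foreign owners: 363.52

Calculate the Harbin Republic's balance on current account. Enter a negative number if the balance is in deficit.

Goods: -2245.35 + 2436.26 - 6416.49 - 4040.59 = -10266.17
Services: 640.24 + 518.77 + 1413.48 - 982.92 - 363.52 = 1226.05
Primary income: -860.05 - 433.65 = -1293.70
Secondary income: 349.78 + 350.93 - 158.29 = 542.42
Current account = (-10266.17) + 1226.05 + (-1293.70) + 542.42 = -9791.40
(Excluded from the current account — financial account: foreign purchases of equities on the domestic stock exchange 1362.09, new loans extended by domestic banks to foreign borrowers 1070.59, increase in resident deposits held at foreign banks 271.30.)

-9791.40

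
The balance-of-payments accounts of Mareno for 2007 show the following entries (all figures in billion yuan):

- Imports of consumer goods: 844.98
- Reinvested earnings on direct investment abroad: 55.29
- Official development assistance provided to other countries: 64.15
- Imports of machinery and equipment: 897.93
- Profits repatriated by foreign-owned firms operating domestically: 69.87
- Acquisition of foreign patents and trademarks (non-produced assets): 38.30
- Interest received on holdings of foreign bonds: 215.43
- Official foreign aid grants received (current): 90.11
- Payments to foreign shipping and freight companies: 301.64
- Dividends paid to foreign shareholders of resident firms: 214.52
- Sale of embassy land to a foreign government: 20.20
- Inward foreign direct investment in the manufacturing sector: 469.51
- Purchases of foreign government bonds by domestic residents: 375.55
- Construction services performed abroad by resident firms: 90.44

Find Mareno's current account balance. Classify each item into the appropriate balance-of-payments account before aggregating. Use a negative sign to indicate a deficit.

Goods: -897.93 - 844.98 = -1742.91
Services: 90.44 - 301.64 = -211.20
Primary income: 215.43 + 55.29 - 214.52 - 69.87 = -13.67
Secondary income: 90.11 - 64.15 = 25.96
Current account = (-1742.91) + (-211.20) + (-13.67) + 25.96 = -1941.82
(Excluded from the current account — capital account: acquisition of foreign patents and trademarks (non-produced assets) 38.30, sale of embassy land to a foreign government 20.20; financial account: inward foreign direct investment in the manufacturing sector 469.51, purchases of foreign government bonds by domestic residents 375.55.)

-1941.82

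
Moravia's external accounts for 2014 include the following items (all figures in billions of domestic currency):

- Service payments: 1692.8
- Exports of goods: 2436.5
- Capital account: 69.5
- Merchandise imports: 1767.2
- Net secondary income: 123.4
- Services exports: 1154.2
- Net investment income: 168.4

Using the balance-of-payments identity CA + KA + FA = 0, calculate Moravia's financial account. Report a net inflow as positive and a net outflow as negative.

Goods balance = 2436.5 - 1767.2 = 669.3
Services balance = 1154.2 - 1692.8 = -538.6
Trade balance (goods + services) = 669.3 + (-538.6) = 130.7
Net primary income = 168.4
Net secondary income = 123.4
Current account = 130.7 + 168.4 + 123.4 = 422.5
Financial account = -(422.5 + 69.5) = -492.0

-492.0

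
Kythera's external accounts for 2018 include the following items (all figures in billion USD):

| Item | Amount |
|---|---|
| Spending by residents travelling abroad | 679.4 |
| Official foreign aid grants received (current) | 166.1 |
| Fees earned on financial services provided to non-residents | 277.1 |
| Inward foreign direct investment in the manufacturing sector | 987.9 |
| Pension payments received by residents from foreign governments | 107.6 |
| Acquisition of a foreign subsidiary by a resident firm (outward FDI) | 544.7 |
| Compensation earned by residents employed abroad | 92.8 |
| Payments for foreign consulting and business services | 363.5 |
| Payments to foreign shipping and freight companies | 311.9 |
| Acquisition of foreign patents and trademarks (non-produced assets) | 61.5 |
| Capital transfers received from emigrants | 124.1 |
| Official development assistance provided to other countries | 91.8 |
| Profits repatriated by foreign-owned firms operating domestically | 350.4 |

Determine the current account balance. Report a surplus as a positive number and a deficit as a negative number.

-1153.4

Services: -679.4 - 363.5 - 311.9 + 277.1 = -1077.7
Primary income: -350.4 + 92.8 = -257.6
Secondary income: 107.6 + 166.1 - 91.8 = 181.9
Current account = (-1077.7) + (-257.6) + 181.9 = -1153.4
(Excluded from the current account — financial account: inward foreign direct investment in the manufacturing sector 987.9, acquisition of a foreign subsidiary by a resident firm (outward FDI) 544.7; capital account: acquisition of foreign patents and trademarks (non-produced assets) 61.5, capital transfers received from emigrants 124.1.)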